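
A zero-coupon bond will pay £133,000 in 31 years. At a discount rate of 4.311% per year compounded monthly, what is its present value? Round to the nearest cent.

Periodic rate = 4.311%/12 = 0.0035925; 372 periods.
P = 133,000/(1 + 0.0035925)^372 ≈ 133,000/3.79625558039 ≈ 35,034.5221.

£35,034.52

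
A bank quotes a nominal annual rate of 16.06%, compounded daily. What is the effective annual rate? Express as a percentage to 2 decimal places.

17.42%

One year is 365 periods at 0.00044 each: (1 + 0.00044)^365 ≈ 1.174174.
EAR = 1.174174 − 1 ≈ 17.41737%.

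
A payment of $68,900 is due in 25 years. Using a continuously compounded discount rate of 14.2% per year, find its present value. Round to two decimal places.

P = A·e^(−rt) = 68,900·e^(−3.55).
e^(−3.55) ≈ 0.028724639654, so P ≈ 1,979.1277.

$1,979.13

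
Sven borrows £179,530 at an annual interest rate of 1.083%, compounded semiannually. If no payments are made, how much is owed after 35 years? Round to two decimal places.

£262,006.61

Growth factor = (1 + 0.005415)^70 ≈ 1.45940294749.
A ≈ 179,530 × 1.45940294749 ≈ 262,006.6112.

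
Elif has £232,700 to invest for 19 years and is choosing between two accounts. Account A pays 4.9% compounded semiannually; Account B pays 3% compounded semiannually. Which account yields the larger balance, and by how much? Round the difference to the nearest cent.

Account A, by £174,044.60

A: (1 + 0.0245)^38 ≈ 2.50873381699, so 232,700 × 2.50873381699 ≈ 583,782.3592.
B: (1 + 0.015)^38 ≈ 1.76079828064, so 232,700 × 1.76079828064 ≈ 409,737.7599.
Difference ≈ 174,044.5993 in favor of A.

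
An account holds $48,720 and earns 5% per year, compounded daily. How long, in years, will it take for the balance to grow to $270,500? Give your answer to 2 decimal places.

34.29 years

(1 + 0.000136986)^(365t) = 270,500/48,720 = 5.5521.
365t·ln(1 + 0.000136986) = ln(5.5521); 365t = 1.7142/0.000136977 ≈ 12514.3891.
t ≈ 34.2860 years.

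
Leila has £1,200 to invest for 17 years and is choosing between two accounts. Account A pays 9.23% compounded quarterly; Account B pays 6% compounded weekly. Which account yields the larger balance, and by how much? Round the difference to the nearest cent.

Account A growth factor: (1 + 0.023075)^68 ≈ 4.717458817; balance ≈ 5,660.9506.
Account B growth factor: (1 + 0.06/52)^884 ≈ 2.771564579; balance ≈ 3,325.8775.
Account A is larger by 2,335.0731.

Account A, by £2,335.07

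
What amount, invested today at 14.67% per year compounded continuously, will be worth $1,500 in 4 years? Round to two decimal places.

$834.16

P = A·e^(−rt) = 1,500·e^(−0.5868).
e^(−0.5868) ≈ 0.5561039732, so P ≈ 834.1560.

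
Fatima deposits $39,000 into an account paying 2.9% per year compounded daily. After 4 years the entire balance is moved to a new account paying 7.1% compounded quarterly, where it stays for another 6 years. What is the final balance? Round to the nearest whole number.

Phase 1: 39,000·(1 + 0.029/365)^1460 ≈ 43,796.6372.
Phase 2: 43,796.6372·(1 + 0.01775)^24 ≈ 66,807.8401.

$66,808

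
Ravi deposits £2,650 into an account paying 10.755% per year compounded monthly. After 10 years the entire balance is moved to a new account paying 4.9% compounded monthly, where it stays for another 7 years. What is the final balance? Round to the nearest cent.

After 10 years at 10.755%: 2,650 × 2.9174472966 ≈ 7,731.2353.
Then 7 years at 4.9%: 7,731.2353 × 1.4081849545 ≈ 10,887.0093.

£10,887.01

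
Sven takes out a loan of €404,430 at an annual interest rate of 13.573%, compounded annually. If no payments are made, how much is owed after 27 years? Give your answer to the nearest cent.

Growth factor = (1 + 0.13573)^27 ≈ 31.076180699013.
A ≈ 404,430 × 31.076180699013 ≈ 12,568,139.7601.

€12,568,139.76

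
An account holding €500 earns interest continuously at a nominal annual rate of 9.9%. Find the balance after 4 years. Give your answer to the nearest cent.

A = P·e^(rt) = 500·e^(0.099·4) = 500·e^0.396.
e^0.396 ≈ 1.48586932, so A ≈ 742.9347.

€742.93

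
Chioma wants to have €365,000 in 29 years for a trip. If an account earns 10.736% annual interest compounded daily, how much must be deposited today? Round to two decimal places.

€16,230.87

Periodic rate = 10.736%/365 = 0.000294137; 10585 periods.
P = 365,000/(1 + 0.10736/365)^10585 ≈ 365,000/22.4880082584 ≈ 16,230.8727.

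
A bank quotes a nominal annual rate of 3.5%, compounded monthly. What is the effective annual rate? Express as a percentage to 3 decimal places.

One year is 12 periods at 0.00291667 each: (1 + 0.00291667)^12 ≈ 1.035567.
EAR = 1.035567 − 1 ≈ 3.55670%.

3.557%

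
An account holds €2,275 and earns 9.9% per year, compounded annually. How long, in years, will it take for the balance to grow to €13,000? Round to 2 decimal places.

18.46 years

We need (1 + 0.099)^t = 5.7143, so t = ln 5.7143 / ln 1.099 ≈ 18.4635.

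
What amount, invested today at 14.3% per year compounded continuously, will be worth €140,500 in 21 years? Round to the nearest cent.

€6,974.13

P = A·e^(−rt) = 140,500·e^(−3.003).
e^(−3.003) ≈ 0.0496379309807, so P ≈ 6,974.1293.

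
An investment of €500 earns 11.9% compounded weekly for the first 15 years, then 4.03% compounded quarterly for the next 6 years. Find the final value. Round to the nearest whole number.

After 15 years at 11.9%: 500 × 5.947438715 ≈ 2,973.7194.
Then 6 years at 4.03%: 2,973.7194 × 1.271999475 ≈ 3,782.5695.

€3,783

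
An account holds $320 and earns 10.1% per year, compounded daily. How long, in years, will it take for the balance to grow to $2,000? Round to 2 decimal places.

We need (1 + 0.000276712)^(365t) = 6.25, so 365t = ln 6.25 / ln 1.000277 ≈ 6623.6116.
t ≈ 6623.6116/365 = 18.1469 years.

18.15 years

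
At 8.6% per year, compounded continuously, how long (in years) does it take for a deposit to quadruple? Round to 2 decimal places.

16.12 years

e^(0.086t) = 4, so 0.086t = ln 4 ≈ 1.3863.
t ≈ 1.3863/0.086 ≈ 16.1197.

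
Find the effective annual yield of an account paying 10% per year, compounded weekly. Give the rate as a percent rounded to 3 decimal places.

10.506%

EAR = (1 + 10%/52)^52 − 1 = (1 + 0.00192308)^52 − 1.
(1 + 0.00192308)^52 ≈ 1.105065, so EAR ≈ 10.50648%.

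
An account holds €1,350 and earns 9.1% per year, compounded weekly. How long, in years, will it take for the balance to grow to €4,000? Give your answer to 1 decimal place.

11.9 years

(1 + 0.00175)^(52t) = 4,000/1,350 = 2.963.
52t·ln(1 + 0.00175) = ln(2.963); 52t = 1.0862/0.00174847 ≈ 621.2228.
t ≈ 11.9466 years.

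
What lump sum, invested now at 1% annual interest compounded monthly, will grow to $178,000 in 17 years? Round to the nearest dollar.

Periodic rate = 1%/12 = 0.000833333; 204 periods.
P = 178,000/(1 + 0.01/12)^204 ≈ 178,000/1.18522094181 ≈ 150,182.9690.

$150,183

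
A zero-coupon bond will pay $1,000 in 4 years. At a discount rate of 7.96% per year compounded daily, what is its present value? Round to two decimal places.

$727.34

Periodic rate = 7.96%/365 = 0.000218082; 1460 periods.
P = 1,000/(1 + 0.0796/365)^1460 ≈ 1,000/1.37487839 ≈ 727.3371.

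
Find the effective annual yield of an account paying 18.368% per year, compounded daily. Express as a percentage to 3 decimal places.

EAR = (1 + 18.368%/365)^365 − 1 = (1 + 0.000503233)^365 − 1.
(1 + 0.000503233)^365 ≈ 1.201576, so EAR ≈ 20.15757%.

20.158%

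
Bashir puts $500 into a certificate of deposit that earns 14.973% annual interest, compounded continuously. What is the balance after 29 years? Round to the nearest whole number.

$38,437

A = P·e^(rt) = 500·e^(0.14973·29) = 500·e^4.34217.
e^4.34217 ≈ 76.874175433, so A ≈ 38,437.0877.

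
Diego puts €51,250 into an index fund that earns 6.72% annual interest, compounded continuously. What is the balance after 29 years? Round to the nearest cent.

A = P·e^(rt) = 51,250·e^(0.0672·29) = 51,250·e^1.9488.
e^1.9488 ≈ 7.02025821412, so A ≈ 359,788.2335.

€359,788.23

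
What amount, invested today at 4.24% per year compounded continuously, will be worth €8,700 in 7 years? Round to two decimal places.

€6,465.78

P = A·e^(−rt) = 8,700·e^(−0.2968).
e^(−0.2968) ≈ 0.743192636, so P ≈ 6,465.7759.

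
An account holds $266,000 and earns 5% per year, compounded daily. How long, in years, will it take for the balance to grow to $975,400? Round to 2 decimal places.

We need (1 + 0.000136986)^(365t) = 3.6669, so 365t = ln 3.6669 / ln 1.000137 ≈ 9485.9144.
t ≈ 9485.9144/365 = 25.9888 years.

25.99 years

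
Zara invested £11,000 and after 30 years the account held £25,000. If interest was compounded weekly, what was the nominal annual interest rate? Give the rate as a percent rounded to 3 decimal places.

The 1560-period growth factor is 25,000/11,000 = 2.27273.
r/52 = 2.27273^(1/1560) − 1 ≈ 0.000526408, so r ≈ 52·0.000526408 = 2.73732%.

2.737%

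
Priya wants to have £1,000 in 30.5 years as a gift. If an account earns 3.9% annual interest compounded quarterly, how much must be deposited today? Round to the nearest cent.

Periodic rate = 3.9%/4 = 0.00975; 122 periods.
P = 1,000/(1 + 0.00975)^122 ≈ 1,000/3.2665638 ≈ 306.1321.

£306.13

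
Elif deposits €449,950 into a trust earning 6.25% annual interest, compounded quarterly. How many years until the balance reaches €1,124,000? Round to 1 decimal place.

(1 + 0.015625)^(4t) = 1,124,000/449,950 = 2.4981.
4t·ln(1 + 0.015625) = ln(2.4981); 4t = 0.91551/0.0155042 ≈ 59.0494.
t ≈ 14.7623 years.

14.8 years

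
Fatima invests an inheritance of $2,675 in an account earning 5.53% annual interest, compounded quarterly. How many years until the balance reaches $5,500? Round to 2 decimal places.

(1 + 0.013825)^(4t) = 5,500/2,675 = 2.0561.
4t·ln(1 + 0.013825) = ln(2.0561); 4t = 0.7208/0.0137303 ≈ 52.4969.
t ≈ 13.1242 years.

13.12 years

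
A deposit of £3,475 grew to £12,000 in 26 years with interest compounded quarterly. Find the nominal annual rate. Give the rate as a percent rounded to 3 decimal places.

4.795%

(1 + r/4)^104 = 12,000/3,475 = 3.45324.
1 + r/4 = 3.45324^(1/104) ≈ 1.011988, so r/4 ≈ 0.0119877.
r ≈ 4·0.0119877 = 4.79510%.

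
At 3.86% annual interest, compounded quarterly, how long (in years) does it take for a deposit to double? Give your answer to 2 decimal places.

18.04 years

(1 + 0.00965)^(4t) = 2.
4t = ln 2 / ln(1 + 0.00965) ≈ 0.69315/0.00960374 ≈ 72.1747.
t ≈ 18.0437.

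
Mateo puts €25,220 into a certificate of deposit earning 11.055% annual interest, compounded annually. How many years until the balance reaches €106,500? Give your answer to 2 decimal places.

13.74 years

(1 + 0.11055)^t = 106,500/25,220 = 4.2228.
t·ln(1 + 0.11055) = ln(4.2228); t = 1.4405/0.104855 ≈ 13.7380.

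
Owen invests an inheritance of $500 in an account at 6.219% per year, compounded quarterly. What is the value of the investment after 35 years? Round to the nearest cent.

$4,335.15

Periodic rate = 6.219%/4 = 0.0155475; periods = 4·35 = 140.
A = 500·(1 + 0.0155475)^140 ≈ 500·8.670293395 ≈ 4,335.1467.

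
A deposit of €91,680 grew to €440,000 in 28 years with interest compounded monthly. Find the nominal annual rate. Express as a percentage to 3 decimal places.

The 336-period growth factor is 440,000/91,680 = 4.7993.
r/12 = 4.7993^(1/336) − 1 ≈ 0.00467898, so r ≈ 12·0.00467898 = 5.61478%.

5.615%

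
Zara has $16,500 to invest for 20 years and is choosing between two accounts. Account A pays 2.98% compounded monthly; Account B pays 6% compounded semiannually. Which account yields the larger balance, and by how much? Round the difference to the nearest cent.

Account B, by $23,900.80

Account A growth factor: (1 + 0.0298/12)^240 ≈ 1.8135045516; balance ≈ 29,922.8251.
Account B growth factor: (1 + 0.03)^40 ≈ 3.262037792; balance ≈ 53,823.6236.
Account B is larger by 23,900.7985.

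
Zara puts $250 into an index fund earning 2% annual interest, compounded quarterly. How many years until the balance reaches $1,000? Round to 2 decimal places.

69.49 years

(1 + 0.005)^(4t) = 1,000/250 = 4.
4t·ln(1 + 0.005) = ln(4); 4t = 1.3863/0.00498754 ≈ 277.9514.
t ≈ 69.4879 years.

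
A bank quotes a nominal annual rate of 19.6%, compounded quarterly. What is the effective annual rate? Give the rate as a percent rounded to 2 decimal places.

21.09%

EAR = (1 + 19.6%/4)^4 − 1 = (1 + 0.049)^4 − 1.
(1 + 0.049)^4 ≈ 1.210882, so EAR ≈ 21.08824%.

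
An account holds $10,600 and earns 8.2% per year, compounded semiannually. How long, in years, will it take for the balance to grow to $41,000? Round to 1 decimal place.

16.8 years

(1 + 0.041)^(2t) = 41,000/10,600 = 3.8679.
2t·ln(1 + 0.041) = ln(3.8679); 2t = 1.3527/0.0401818 ≈ 33.6650.
t ≈ 16.8325 years.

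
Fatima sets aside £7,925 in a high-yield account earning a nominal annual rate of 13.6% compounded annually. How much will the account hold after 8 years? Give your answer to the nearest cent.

Growth factor = (1 + 0.136)^8 ≈ 2.773490298.
A ≈ 7,925 × 2.773490298 ≈ 21,979.9106.

£21,979.91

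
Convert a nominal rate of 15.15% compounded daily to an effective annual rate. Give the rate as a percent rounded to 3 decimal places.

16.354%

EAR = (1 + 15.15%/365)^365 − 1 = (1 + 0.000415068)^365 − 1.
(1 + 0.000415068)^365 ≈ 1.163542, so EAR ≈ 16.35417%.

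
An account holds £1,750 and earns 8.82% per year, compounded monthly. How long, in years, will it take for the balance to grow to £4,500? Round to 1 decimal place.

10.7 years

(1 + 0.00735)^(12t) = 4,500/1,750 = 2.5714.
12t·ln(1 + 0.00735) = ln(2.5714); 12t = 0.94446/0.00732312 ≈ 128.9698.
t ≈ 10.7475 years.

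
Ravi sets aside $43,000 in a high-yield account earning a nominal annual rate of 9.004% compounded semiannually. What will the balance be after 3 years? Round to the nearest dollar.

$56,004

Growth factor = (1 + 0.04502)^6 ≈ 1.3024096738.
A ≈ 43,000 × 1.3024096738 ≈ 56,003.6160.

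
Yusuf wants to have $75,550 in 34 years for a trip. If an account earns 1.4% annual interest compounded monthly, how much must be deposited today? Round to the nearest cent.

Periodic rate = 1.4%/12 = 0.00116667; 408 periods.
P = 75,550/(1 + 0.014/12)^408 ≈ 75,550/1.6091764866 ≈ 46,949.4805.

$46,949.48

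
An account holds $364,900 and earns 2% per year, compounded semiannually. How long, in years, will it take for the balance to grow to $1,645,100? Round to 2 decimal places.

(1 + 0.01)^(2t) = 1,645,100/364,900 = 4.5084.
2t·ln(1 + 0.01) = ln(4.5084); 2t = 1.5059/0.00995033 ≈ 151.3450.
t ≈ 75.6725 years.

75.67 years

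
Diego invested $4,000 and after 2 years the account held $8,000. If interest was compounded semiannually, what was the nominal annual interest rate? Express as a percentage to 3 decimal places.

(1 + r/2)^4 = 8,000/4,000 = 2.
1 + r/2 = 2^(1/4) ≈ 1.189207, so r/2 ≈ 0.189207.
r ≈ 2·0.189207 = 37.84142%.

37.841%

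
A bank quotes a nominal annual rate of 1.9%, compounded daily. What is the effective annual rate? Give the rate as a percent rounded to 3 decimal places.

1.918%

One year is 365 periods at 0.0000520548 each: (1 + 0.0000520548)^365 ≈ 1.019181.
EAR = 1.019181 − 1 ≈ 1.91811%.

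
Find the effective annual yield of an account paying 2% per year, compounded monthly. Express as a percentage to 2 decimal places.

2.02%

EAR = (1 + 2%/12)^12 − 1 = (1 + 0.00166667)^12 − 1.
(1 + 0.00166667)^12 ≈ 1.020184, so EAR ≈ 2.01844%.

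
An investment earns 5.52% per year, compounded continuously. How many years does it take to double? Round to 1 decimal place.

e^(0.0552t) = 2, so 0.0552t = ln 2 ≈ 0.69315.
t ≈ 0.69315/0.0552 ≈ 12.5570.

12.6 years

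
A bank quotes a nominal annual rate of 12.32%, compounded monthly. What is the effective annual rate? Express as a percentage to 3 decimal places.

One year is 12 periods at 0.0102667 each: (1 + 0.0102667)^12 ≈ 1.1304.
EAR = 1.1304 − 1 ≈ 13.04004%.

13.040%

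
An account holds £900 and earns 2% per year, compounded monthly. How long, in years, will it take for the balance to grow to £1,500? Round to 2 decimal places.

We need (1 + 0.00166667)^(12t) = 1.6667, so 12t = ln 1.6667 / ln 1.001667 ≈ 306.7507.
t ≈ 306.7507/12 = 25.5626 years.

25.56 years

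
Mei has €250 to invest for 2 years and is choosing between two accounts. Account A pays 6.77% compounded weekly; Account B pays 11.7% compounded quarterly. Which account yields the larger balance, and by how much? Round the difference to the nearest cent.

Account B, by €28.63

A: (1 + 0.0677/52)^104 ≈ 1.14489386, so 250 × 1.14489386 ≈ 286.2235.
B: (1 + 0.02925)^8 ≈ 1.25940962, so 250 × 1.25940962 ≈ 314.8524.
Difference ≈ 28.6289 in favor of B.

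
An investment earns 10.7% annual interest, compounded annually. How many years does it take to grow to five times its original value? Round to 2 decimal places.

(1 + 0.107)^t = 5.
t = ln 5 / ln(1 + 0.107) ≈ 1.6094/0.101654 ≈ 15.8326.

15.83 years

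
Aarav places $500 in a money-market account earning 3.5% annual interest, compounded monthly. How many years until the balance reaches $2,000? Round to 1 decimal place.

(1 + 0.00291667)^(12t) = 2,000/500 = 4.
12t·ln(1 + 0.00291667) = ln(4); 12t = 1.3863/0.00291242 ≈ 475.9937.
t ≈ 39.6661 years.

39.7 years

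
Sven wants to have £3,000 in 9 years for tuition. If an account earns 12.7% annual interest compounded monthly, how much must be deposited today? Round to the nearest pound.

£962

Growth factor = (1 + 0.127/12)^108 ≈ 3.117383299.
P = 3,000/3.117383299 ≈ 962.3456.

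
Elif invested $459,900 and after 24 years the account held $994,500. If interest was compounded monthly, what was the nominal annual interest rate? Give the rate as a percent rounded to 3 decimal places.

3.218%

The 288-period growth factor is 994,500/459,900 = 2.16243.
r/12 = 2.16243^(1/288) − 1 ≈ 0.00268147, so r ≈ 12·0.00268147 = 3.21777%.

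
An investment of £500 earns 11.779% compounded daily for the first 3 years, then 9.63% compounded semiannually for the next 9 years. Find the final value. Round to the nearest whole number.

After 3 years at 11.779%: 500 × 1.423776707 ≈ 711.8884.
Then 9 years at 9.63%: 711.8884 × 2.331427399 ≈ 1,659.7160.

£1,660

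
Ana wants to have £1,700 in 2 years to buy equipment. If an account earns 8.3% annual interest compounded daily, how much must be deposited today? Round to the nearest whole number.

Growth factor = (1 + 0.083/365)^730 ≈ 1.180550823.
P = 1,700/1.180550823 ≈ 1,440.0058.

£1,440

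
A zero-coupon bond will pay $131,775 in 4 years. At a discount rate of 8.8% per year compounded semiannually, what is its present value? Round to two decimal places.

$93,374.66

Growth factor = (1 + 0.044)^8 ≈ 1.41125011177.
P = 131,775/1.41125011177 ≈ 93,374.6605.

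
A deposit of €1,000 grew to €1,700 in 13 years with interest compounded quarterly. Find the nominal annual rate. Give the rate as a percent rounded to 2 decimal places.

4.10%

The 52-period growth factor is 1,700/1,000 = 1.7.
r/4 = 1.7^(1/52) − 1 ≈ 0.0102566, so r ≈ 4·0.0102566 = 4.10265%.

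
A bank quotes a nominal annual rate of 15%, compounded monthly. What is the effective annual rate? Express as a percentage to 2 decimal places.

EAR = (1 + 15%/12)^12 − 1 = (1 + 0.0125)^12 − 1.
(1 + 0.0125)^12 ≈ 1.160755, so EAR ≈ 16.07545%.

16.08%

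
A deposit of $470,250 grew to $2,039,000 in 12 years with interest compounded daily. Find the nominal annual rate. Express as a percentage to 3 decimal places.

(1 + r/365)^4380 = 2,039,000/470,250 = 4.33599.
1 + r/365 = 4.33599^(1/4380) ≈ 1.000335, so r/365 ≈ 0.000334976.
r ≈ 365·0.000334976 = 12.22663%.

12.227%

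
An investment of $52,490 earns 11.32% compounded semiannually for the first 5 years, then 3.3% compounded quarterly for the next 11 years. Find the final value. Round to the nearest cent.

After 5 years at 11.32%: 52,490 × 1.73422747952 ≈ 91,029.6004.
Then 11 years at 3.3%: 91,029.6004 × 1.43549653953 ≈ 130,672.6764.

$130,672.68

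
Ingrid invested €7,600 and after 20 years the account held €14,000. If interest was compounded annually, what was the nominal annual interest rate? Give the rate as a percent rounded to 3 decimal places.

3.102%

(1 + r)^20 = 14,000/7,600 = 1.84211.
1 + r = 1.84211^(1/20) ≈ 1.031017, so r ≈ 0.0310168.
r ≈ 3.10168%.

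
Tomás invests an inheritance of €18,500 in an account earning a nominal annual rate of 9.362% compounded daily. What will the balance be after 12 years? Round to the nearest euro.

Growth factor = (1 + 0.09362/365)^4380 ≈ 3.0749724667.
A ≈ 18,500 × 3.0749724667 ≈ 56,886.9906.

€56,887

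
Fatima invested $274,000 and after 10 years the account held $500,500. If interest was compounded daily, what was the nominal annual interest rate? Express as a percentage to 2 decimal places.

6.03%

(1 + r/365)^3650 = 500,500/274,000 = 1.82664.
1 + r/365 = 1.82664^(1/3650) ≈ 1.000165, so r/365 ≈ 0.000165076.
r ≈ 365·0.000165076 = 6.02529%.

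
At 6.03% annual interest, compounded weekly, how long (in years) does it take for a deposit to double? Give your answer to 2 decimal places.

11.50 years

(1 + 0.00115962)^(52t) = 2.
52t = ln 2 / ln(1 + 0.00115962) ≈ 0.69315/0.00115894 ≈ 598.0854.
t ≈ 11.5016.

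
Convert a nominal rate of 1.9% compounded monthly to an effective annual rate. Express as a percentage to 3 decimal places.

EAR = (1 + 1.9%/12)^12 − 1 = (1 + 0.00158333)^12 − 1.
(1 + 0.00158333)^12 ≈ 1.019166, so EAR ≈ 1.91663%.

1.917%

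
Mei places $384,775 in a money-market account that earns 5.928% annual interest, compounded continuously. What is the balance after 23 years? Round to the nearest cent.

$1,504,323.76

A = P·e^(rt) = 384,775·e^(0.05928·23) = 384,775·e^1.36344.
e^1.36344 ≈ 3.909619286207, so A ≈ 1,504,323.7609.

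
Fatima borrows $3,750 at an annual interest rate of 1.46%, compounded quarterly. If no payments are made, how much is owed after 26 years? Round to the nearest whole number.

Periodic rate = 1.46%/4 = 0.00365; periods = 4·26 = 104.
A = 3,750·(1 + 0.00365)^104 ≈ 3,750·1.460689977 ≈ 5,477.5874.

$5,478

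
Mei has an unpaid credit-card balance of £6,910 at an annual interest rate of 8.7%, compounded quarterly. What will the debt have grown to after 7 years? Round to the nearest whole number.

Periodic rate = 8.7%/4 = 0.02175; periods = 4·7 = 28.
A = 6,910·(1 + 0.02175)^28 ≈ 6,910·1.8266279502 ≈ 12,621.9991.

£12,622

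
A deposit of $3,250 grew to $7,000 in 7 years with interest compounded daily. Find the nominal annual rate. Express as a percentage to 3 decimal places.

10.962%

The 2555-period growth factor is 7,000/3,250 = 2.15385.
r/365 = 2.15385^(1/2555) − 1 ≈ 0.000300341, so r ≈ 365·0.000300341 = 10.96243%.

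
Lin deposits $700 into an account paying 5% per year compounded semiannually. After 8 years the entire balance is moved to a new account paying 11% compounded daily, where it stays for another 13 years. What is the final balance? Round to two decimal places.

After 8 years at 5%: 700 × 1.484505621 ≈ 1,039.1539.
Then 13 years at 11%: 1,039.1539 × 4.177799046 ≈ 4,341.3763.

$4,341.38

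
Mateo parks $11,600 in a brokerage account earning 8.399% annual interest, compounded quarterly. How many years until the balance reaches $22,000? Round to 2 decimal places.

7.70 years

We need (1 + 0.0209975)^(4t) = 1.8966, so 4t = ln 1.8966 / ln 1.020998 ≈ 30.8005.
t ≈ 30.8005/4 = 7.7001 years.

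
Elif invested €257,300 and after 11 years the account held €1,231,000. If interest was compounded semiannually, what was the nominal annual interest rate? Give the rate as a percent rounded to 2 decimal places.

14.75%

(1 + r/2)^22 = 1,231,000/257,300 = 4.7843.
1 + r/2 = 4.7843^(1/22) ≈ 1.073744, so r/2 ≈ 0.0737442.
r ≈ 2·0.0737442 = 14.74884%.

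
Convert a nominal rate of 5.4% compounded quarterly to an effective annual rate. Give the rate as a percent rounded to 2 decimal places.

5.51%

EAR = (1 + 5.4%/4)^4 − 1 = (1 + 0.0135)^4 − 1.
(1 + 0.0135)^4 ≈ 1.055103, so EAR ≈ 5.51034%.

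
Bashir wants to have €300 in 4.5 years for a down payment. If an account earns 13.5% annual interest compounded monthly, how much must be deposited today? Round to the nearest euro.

Growth factor = (1 + 0.01125)^54 ≈ 1.82961988.
P = 300/1.82961988 ≈ 163.9685.

€164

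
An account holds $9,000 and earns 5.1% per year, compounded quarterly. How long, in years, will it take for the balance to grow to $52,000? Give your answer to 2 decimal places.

34.61 years

We need (1 + 0.01275)^(4t) = 5.7778, so 4t = ln 5.7778 / ln 1.01275 ≈ 138.4453.
t ≈ 138.4453/4 = 34.6113 years.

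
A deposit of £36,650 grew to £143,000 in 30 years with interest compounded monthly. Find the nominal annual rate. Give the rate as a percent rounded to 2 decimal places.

The 360-period growth factor is 143,000/36,650 = 3.90177.
r/12 = 3.90177^(1/360) − 1 ≈ 0.00378891, so r ≈ 12·0.00378891 = 4.54670%.

4.55%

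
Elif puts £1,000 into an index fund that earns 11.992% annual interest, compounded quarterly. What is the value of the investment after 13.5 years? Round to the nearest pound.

Periodic rate = 11.992%/4 = 0.02998; periods = 4·13.5 = 54.
A = 1,000·(1 + 0.02998)^54 ≈ 1,000·4.928953862 ≈ 4,928.9539.

£4,929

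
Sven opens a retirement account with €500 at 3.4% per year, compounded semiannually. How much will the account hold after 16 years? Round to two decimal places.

Periodic rate = 3.4%/2 = 0.017; periods = 2·16 = 32.
A = 500·(1 + 0.017)^32 ≈ 500·1.71502515 ≈ 857.5126.

€857.51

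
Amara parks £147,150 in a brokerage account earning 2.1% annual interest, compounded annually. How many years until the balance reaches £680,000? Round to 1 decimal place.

(1 + 0.021)^t = 680,000/147,150 = 4.6211.
t·ln(1 + 0.021) = ln(4.6211); t = 1.5306/0.0207825 ≈ 73.6503.

73.7 years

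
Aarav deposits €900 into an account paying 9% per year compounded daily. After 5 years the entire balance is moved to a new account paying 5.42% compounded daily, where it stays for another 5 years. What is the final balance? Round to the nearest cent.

€1,850.70

After 5 years at 9%: 900 × 1.568225193 ≈ 1,411.4027.
Then 5 years at 5.42%: 1,411.4027 × 1.311248689 ≈ 1,850.6999.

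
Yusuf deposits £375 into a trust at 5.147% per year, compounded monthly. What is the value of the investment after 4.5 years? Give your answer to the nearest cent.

£472.50

Growth factor = (1 + 0.05147/12)^54 ≈ 1.26001005.
A ≈ 375 × 1.26001005 ≈ 472.5038.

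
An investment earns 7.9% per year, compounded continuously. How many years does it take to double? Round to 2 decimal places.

e^(0.079t) = 2, so 0.079t = ln 2 ≈ 0.69315.
t ≈ 0.69315/0.079 ≈ 8.7740.

8.77 years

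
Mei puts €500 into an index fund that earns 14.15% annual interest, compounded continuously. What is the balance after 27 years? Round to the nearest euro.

€22,814

A = P·e^(rt) = 500·e^(0.1415·27) = 500·e^3.8205.
e^3.8205 ≈ 45.627016126, so A ≈ 22,813.5081.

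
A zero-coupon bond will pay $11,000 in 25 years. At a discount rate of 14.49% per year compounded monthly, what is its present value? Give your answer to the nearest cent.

$300.32

Growth factor = (1 + 0.012075)^300 ≈ 36.627657973.
P = 11,000/36.627657973 ≈ 300.3195.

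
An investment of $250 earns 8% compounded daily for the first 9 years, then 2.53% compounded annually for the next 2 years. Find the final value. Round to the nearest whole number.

$540

After 9 years at 8%: 250 × 2.05427114 ≈ 513.5678.
Then 2 years at 2.53%: 513.5678 × 1.05124009 ≈ 539.8830.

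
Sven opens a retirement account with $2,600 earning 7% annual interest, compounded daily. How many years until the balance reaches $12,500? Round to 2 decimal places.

We need (1 + 0.000191781)^(365t) = 4.8077, so 365t = ln 4.8077 / ln 1.000192 ≈ 8188.3462.
t ≈ 8188.3462/365 = 22.4338 years.

22.43 years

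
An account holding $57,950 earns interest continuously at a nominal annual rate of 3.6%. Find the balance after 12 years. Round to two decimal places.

$89,262.42

A = P·e^(rt) = 57,950·e^(0.036·12) = 57,950·e^0.432.
e^0.432 ≈ 1.5403351152, so A ≈ 89,262.4199.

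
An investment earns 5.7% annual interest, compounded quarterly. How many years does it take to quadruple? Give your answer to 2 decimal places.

24.49 years

(1 + 0.01425)^(4t) = 4.
4t = ln 4 / ln(1 + 0.01425) ≈ 1.3863/0.0141494 ≈ 97.9753.
t ≈ 24.4938.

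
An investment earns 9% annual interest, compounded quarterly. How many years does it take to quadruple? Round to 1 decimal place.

15.6 years

(1 + 0.0225)^(4t) = 4.
4t = ln 4 / ln(1 + 0.0225) ≈ 1.3863/0.0222506 ≈ 62.3037.
t ≈ 15.5759.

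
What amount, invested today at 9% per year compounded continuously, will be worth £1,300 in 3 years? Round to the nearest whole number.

P = A·e^(−rt) = 1,300·e^(−0.27).
e^(−0.27) ≈ 0.7633794943, so P ≈ 992.3933.

£992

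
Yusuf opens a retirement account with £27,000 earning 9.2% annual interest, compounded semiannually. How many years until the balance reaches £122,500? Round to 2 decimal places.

16.81 years

We need (1 + 0.046)^(2t) = 4.537, so 2t = ln 4.537 / ln 1.046 ≈ 33.6260.
t ≈ 33.6260/2 = 16.8130 years.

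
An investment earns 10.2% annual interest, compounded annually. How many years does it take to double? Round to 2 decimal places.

7.14 years

(1 + 0.102)^t = 2.
t = ln 2 / ln(1 + 0.102) ≈ 0.69315/0.0971267 ≈ 7.1365.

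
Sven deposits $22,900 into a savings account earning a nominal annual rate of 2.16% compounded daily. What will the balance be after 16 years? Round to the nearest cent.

$32,353.64

Growth factor = (1 + 0.0216/365)^5840 ≈ 1.4128229208.
A ≈ 22,900 × 1.4128229208 ≈ 32,353.6449.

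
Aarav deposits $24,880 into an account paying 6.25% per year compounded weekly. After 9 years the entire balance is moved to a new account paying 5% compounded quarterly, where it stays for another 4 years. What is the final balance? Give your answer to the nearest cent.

Phase 1: 24,880·(1 + 0.0625/52)^468 ≈ 43,651.0134.
Phase 2: 43,651.0134·(1 + 0.0125)^16 ≈ 53,249.4149.

$53,249.41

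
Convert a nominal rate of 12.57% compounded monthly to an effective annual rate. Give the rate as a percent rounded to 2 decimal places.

One year is 12 periods at 0.010475 each: (1 + 0.010475)^12 ≈ 1.133201.
EAR = 1.133201 − 1 ≈ 13.32008%.

13.32%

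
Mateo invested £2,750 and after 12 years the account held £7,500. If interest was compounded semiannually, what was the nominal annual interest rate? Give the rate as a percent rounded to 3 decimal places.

8.538%

The 24-period growth factor is 7,500/2,750 = 2.72727.
r/2 = 2.72727^(1/24) − 1 ≈ 0.0426904, so r ≈ 2·0.0426904 = 8.53807%.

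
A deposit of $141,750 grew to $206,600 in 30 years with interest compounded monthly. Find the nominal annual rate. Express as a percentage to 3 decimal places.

(1 + r/12)^360 = 206,600/141,750 = 1.4575.
1 + r/12 = 1.4575^(1/360) ≈ 1.001047, so r/12 ≈ 0.00104699.
r ≈ 12·0.00104699 = 1.25639%.

1.256%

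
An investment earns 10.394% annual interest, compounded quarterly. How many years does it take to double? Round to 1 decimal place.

(1 + 0.025985)^(4t) = 2.
4t = ln 2 / ln(1 + 0.025985) ≈ 0.69315/0.0256531 ≈ 27.0200.
t ≈ 6.7550.

6.8 years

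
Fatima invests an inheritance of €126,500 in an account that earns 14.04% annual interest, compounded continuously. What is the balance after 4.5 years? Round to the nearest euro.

A = P·e^(rt) = 126,500·e^(0.1404·4.5) = 126,500·e^0.6318.
e^0.6318 ≈ 1.88099332186, so A ≈ 237,945.6552.

€237,946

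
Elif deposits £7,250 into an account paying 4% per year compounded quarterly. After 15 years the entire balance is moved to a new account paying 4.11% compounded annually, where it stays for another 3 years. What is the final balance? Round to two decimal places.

£14,862.70

Phase 1: 7,250·(1 + 0.01)^60 ≈ 13,171.0511.
Phase 2: 13,171.0511·(1 + 0.0411)^3 ≈ 14,862.7021.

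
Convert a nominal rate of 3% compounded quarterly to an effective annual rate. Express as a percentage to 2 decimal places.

One year is 4 periods at 0.0075 each: (1 + 0.0075)^4 ≈ 1.030339.
EAR = 1.030339 − 1 ≈ 3.03392%.

3.03%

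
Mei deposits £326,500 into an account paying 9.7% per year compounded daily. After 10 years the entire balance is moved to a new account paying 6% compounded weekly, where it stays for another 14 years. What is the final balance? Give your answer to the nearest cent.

£1,993,838.27

After 10 years at 9.7%: 326,500 × 2.637604535738 ≈ 861,177.8809.
Then 14 years at 6%: 861,177.8809 × 2.315245563999 ≈ 1,993,838.2686.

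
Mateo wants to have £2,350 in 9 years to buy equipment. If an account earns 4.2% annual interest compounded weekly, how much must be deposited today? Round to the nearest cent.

£1,610.54

Growth factor = (1 + 0.042/52)^468 ≈ 1.459140302.
P = 2,350/1.459140302 ≈ 1,610.5374.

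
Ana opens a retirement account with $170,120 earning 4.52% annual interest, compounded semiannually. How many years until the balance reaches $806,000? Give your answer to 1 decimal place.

34.8 years

(1 + 0.0226)^(2t) = 806,000/170,120 = 4.7378.
2t·ln(1 + 0.0226) = ln(4.7378); 2t = 1.5556/0.0223484 ≈ 69.6059.
t ≈ 34.8029 years.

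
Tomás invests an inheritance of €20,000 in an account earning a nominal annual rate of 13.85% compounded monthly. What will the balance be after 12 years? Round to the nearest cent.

Growth factor = (1 + 0.1385/12)^144 ≈ 5.21991981363.
A ≈ 20,000 × 5.21991981363 ≈ 104,398.3963.

€104,398.40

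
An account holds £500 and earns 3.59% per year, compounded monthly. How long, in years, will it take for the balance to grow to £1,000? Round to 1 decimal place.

19.3 years

We need (1 + 0.00299167)^(12t) = 2, so 12t = ln 2 / ln 1.002992 ≈ 232.0391.
t ≈ 232.0391/12 = 19.3366 years.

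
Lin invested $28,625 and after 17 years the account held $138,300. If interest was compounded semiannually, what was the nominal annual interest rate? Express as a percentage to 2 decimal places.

(1 + r/2)^34 = 138,300/28,625 = 4.83144.
1 + r/2 = 4.83144^(1/34) ≈ 1.047418, so r/2 ≈ 0.0474177.
r ≈ 2·0.0474177 = 9.48354%.

9.48%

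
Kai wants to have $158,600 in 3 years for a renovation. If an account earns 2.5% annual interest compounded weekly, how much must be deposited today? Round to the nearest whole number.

Periodic rate = 2.5%/52 = 0.000480769; 156 periods.
P = 158,600/(1 + 0.025/52)^156 ≈ 158,600/1.07786472428 ≈ 147,142.7689.

$147,143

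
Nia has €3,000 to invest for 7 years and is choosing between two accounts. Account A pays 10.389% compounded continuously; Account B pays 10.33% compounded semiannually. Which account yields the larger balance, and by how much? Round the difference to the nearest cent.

Account A, by €136.21

A: e^(0.10389·7) = e^0.72723 ≈ 2.069340588, so 3,000 × 2.069340588 ≈ 6,208.0218.
B: (1 + 0.05165)^14 ≈ 2.023937822, so 3,000 × 2.023937822 ≈ 6,071.8135.
Difference ≈ 136.2083 in favor of A.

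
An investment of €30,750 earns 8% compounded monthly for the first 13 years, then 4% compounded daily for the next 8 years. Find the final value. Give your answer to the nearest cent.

€119,393.07

Phase 1: 30,750·(1 + 0.08/12)^156 ≈ 86,698.6800.
Phase 2: 86,698.6800·(1 + 0.04/365)^2920 ≈ 119,393.0660.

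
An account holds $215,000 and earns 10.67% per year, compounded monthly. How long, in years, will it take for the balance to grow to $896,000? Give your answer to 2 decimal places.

13.44 years

(1 + 0.00889167)^(12t) = 896,000/215,000 = 4.1674.
12t·ln(1 + 0.00889167) = ln(4.1674); 12t = 1.4273/0.00885237 ≈ 161.2340.
t ≈ 13.4362 years.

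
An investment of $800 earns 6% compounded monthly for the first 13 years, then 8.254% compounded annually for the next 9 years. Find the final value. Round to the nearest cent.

After 13 years at 6%: 800 × 2.177236639 ≈ 1,741.7893.
Then 9 years at 8.254%: 1,741.7893 × 2.041717133 ≈ 3,556.2411.

$3,556.24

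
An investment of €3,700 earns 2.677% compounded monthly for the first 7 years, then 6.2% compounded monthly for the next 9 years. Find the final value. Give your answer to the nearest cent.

After 7 years at 2.677%: 3,700 × 1.205845876 ≈ 4,461.6297.
Then 9 years at 6.2%: 4,461.6297 × 1.744666546 ≈ 7,784.0561.

€7,784.06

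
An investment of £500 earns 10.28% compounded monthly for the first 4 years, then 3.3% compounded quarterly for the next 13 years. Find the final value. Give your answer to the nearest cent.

Phase 1: 500·(1 + 0.1028/12)^48 ≈ 752.9936.
Phase 2: 752.9936·(1 + 0.00825)^52 ≈ 1,154.3548.

£1,154.35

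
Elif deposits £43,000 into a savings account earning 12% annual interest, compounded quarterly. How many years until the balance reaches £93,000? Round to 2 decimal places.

(1 + 0.03)^(4t) = 93,000/43,000 = 2.1628.
4t·ln(1 + 0.03) = ln(2.1628); 4t = 0.7714/0.0295588 ≈ 26.0971.
t ≈ 6.5243 years.

6.52 years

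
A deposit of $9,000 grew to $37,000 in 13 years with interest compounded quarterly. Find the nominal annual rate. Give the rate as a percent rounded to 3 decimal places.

The 52-period growth factor is 37,000/9,000 = 4.11111.
r/4 = 4.11111^(1/52) − 1 ≈ 0.0275593, so r ≈ 4·0.0275593 = 11.02373%.

11.024%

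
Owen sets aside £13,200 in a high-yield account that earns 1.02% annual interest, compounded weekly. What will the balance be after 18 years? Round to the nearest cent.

£15,859.98

Periodic rate = 1.02%/52 = 0.000196154; periods = 52·18 = 936.
A = 13,200·(1 + 0.0102/52)^936 ≈ 13,200·1.20151348 ≈ 15,859.9779.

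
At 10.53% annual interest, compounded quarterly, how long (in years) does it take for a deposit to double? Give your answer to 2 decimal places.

6.67 years

(1 + 0.026325)^(4t) = 2.
4t = ln 2 / ln(1 + 0.026325) ≈ 0.69315/0.0259845 ≈ 26.6754.
t ≈ 6.6689.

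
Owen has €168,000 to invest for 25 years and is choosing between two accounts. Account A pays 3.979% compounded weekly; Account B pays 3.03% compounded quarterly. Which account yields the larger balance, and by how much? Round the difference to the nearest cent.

Account A, by €96,795.33

Account A growth factor: (1 + 0.03979/52)^1300 ≈ 2.70301983798; balance ≈ 454,107.3328.
Account B growth factor: (1 + 0.007575)^100 ≈ 2.12685715403; balance ≈ 357,312.0019.
Account A is larger by 96,795.3309.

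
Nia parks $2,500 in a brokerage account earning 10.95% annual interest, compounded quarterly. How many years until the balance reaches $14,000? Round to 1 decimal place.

We need (1 + 0.027375)^(4t) = 5.6, so 4t = ln 5.6 / ln 1.027375 ≈ 63.7896.
t ≈ 63.7896/4 = 15.9474 years.

15.9 years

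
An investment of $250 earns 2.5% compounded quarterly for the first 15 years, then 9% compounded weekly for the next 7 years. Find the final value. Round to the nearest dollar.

$682

After 15 years at 2.5%: 250 × 1.45329441 ≈ 363.3236.
Then 7 years at 9%: 363.3236 × 1.87658838 ≈ 681.8088.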